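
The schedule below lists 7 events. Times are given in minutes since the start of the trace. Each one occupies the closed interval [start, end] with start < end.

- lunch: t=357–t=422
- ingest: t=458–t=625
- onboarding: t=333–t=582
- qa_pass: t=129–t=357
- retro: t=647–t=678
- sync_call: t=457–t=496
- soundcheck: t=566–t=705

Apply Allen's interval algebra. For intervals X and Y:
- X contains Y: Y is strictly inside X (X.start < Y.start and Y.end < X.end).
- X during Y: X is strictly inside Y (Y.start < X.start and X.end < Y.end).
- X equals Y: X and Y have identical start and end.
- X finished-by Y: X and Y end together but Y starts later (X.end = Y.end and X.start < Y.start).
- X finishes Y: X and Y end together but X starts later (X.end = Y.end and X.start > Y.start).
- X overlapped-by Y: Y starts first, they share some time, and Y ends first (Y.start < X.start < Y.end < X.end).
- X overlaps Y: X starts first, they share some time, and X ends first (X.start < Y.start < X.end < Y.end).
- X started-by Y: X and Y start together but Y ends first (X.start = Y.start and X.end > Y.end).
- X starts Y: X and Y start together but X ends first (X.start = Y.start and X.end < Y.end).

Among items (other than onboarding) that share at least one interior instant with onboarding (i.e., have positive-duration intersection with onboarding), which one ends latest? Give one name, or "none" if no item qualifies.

Target onboarding = [t=333, t=582].
ingest [t=458, t=625] → overlapped-by → candidate.
lunch [t=357, t=422] → during → candidate.
qa_pass [t=129, t=357] → overlaps → candidate.
retro [t=647, t=678] → after → excluded.
soundcheck [t=566, t=705] → overlapped-by → candidate.
sync_call [t=457, t=496] → during → candidate.
Among candidates, latest end is t=705 → soundcheck.

soundcheck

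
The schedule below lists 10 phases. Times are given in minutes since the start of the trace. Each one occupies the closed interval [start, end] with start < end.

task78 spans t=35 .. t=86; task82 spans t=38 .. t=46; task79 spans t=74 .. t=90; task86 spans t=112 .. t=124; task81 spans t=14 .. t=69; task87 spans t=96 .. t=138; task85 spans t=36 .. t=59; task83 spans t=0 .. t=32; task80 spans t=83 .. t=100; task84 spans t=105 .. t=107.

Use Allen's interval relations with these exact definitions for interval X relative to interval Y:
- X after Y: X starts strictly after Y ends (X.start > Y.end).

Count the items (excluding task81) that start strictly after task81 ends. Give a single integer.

5

Target task81 = [t=14, t=69].
task78 [t=35, t=86] → overlapped-by → no.
task79 [t=74, t=90] → after → counts.
task80 [t=83, t=100] → after → counts.
task82 [t=38, t=46] → during → no.
task83 [t=0, t=32] → overlaps → no.
task84 [t=105, t=107] → after → counts.
task85 [t=36, t=59] → during → no.
task86 [t=112, t=124] → after → counts.
task87 [t=96, t=138] → after → counts.
Total: 5.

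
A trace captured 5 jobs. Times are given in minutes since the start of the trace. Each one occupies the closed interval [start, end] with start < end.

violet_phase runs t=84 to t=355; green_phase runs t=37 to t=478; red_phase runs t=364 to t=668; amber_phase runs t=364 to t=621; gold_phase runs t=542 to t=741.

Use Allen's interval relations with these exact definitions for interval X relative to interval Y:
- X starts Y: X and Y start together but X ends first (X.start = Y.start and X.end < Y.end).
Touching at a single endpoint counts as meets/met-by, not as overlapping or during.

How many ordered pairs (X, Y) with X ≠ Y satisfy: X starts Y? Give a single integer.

1

Checking all 20 ordered pairs for relation 'starts'; matching pairs in alphabetical order:
(amber_phase, red_phase): amber_phase starts red_phase ✓
Count: 1.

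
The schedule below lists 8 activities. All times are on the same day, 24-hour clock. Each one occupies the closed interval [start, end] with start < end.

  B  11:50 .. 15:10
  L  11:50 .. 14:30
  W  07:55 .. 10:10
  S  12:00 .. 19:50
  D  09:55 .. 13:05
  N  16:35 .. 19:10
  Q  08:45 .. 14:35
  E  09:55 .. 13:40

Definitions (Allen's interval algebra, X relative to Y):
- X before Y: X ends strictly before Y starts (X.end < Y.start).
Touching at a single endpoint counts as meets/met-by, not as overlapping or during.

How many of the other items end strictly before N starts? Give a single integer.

6

Target N = [16:35, 19:10].
B [11:50, 15:10] → before → counts.
D [09:55, 13:05] → before → counts.
E [09:55, 13:40] → before → counts.
L [11:50, 14:30] → before → counts.
Q [08:45, 14:35] → before → counts.
S [12:00, 19:50] → contains → no.
W [07:55, 10:10] → before → counts.
Total: 6.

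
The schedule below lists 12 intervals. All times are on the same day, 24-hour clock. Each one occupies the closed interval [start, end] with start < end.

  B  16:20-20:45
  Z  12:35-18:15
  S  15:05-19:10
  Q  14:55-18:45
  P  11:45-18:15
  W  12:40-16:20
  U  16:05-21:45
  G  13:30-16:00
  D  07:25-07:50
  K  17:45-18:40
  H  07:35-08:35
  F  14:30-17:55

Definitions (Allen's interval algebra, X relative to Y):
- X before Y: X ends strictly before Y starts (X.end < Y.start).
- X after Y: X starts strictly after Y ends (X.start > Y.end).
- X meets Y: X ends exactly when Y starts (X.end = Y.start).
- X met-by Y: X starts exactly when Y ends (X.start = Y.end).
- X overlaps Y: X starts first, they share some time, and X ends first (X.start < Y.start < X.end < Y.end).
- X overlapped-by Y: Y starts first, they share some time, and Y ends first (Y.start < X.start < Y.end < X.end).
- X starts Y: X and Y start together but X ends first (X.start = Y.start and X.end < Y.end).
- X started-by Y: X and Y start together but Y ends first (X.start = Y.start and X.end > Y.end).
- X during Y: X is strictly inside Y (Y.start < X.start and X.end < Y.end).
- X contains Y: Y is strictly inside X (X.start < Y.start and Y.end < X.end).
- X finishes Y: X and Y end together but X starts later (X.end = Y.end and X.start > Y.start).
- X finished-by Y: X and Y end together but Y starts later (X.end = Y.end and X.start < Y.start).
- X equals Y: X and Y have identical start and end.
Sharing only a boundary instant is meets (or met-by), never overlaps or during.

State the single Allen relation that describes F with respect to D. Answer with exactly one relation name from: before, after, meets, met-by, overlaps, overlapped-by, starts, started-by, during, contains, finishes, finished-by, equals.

F = [14:30, 17:55]; D = [07:25, 07:50].
Compare endpoints: F.start > D.start, F.start > D.end, F.end > D.start, F.end > D.end.
That pattern is 'after'.

after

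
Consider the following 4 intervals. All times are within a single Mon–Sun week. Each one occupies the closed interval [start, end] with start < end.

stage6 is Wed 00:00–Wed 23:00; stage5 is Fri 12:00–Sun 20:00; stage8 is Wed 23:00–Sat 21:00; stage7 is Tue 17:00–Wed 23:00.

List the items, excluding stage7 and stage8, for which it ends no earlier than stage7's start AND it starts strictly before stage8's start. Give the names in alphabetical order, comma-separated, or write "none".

stage6

Conditions: its end is no earlier than stage7's start (X.end >= Tue 17:00) AND its start is strictly before stage8's start (X.start < Wed 23:00).
stage5: end Sun 20:00 >= Tue 17:00? ✓; start Fri 12:00 < Wed 23:00? ✗ → no.
stage6: end Wed 23:00 >= Tue 17:00? ✓; start Wed 00:00 < Wed 23:00? ✓ → yes.
Result: stage6.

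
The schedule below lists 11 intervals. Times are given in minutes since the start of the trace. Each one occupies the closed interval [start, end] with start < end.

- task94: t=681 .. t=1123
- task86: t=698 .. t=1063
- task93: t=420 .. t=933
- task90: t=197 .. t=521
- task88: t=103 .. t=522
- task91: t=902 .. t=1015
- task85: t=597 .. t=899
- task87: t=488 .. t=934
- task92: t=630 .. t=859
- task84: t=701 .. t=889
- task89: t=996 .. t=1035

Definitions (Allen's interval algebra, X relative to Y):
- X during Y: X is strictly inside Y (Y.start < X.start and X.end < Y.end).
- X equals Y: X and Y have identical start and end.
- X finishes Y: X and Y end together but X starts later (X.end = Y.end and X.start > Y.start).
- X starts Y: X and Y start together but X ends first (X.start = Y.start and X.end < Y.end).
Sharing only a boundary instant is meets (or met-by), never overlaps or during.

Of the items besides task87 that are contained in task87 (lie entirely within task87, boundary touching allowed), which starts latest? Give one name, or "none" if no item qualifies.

Target task87 = [t=488, t=934].
task84 [t=701, t=889] → during → candidate.
task85 [t=597, t=899] → during → candidate.
task86 [t=698, t=1063] → overlapped-by → excluded.
task88 [t=103, t=522] → overlaps → excluded.
task89 [t=996, t=1035] → after → excluded.
task90 [t=197, t=521] → overlaps → excluded.
task91 [t=902, t=1015] → overlapped-by → excluded.
task92 [t=630, t=859] → during → candidate.
task93 [t=420, t=933] → overlaps → excluded.
task94 [t=681, t=1123] → overlapped-by → excluded.
Among candidates, latest start is t=701 → task84.

task84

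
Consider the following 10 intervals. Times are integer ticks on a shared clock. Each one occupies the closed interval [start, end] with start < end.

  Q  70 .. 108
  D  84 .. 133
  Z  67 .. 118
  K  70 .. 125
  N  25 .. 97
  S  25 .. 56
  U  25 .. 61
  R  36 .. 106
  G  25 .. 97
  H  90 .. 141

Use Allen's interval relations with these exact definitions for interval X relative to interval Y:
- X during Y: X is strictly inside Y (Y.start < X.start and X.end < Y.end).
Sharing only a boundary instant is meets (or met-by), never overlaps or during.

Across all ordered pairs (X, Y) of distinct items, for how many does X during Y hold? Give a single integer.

1

Checking all 90 ordered pairs for relation 'during'; matching pairs in alphabetical order:
(Q, Z): Q during Z ✓
Count: 1.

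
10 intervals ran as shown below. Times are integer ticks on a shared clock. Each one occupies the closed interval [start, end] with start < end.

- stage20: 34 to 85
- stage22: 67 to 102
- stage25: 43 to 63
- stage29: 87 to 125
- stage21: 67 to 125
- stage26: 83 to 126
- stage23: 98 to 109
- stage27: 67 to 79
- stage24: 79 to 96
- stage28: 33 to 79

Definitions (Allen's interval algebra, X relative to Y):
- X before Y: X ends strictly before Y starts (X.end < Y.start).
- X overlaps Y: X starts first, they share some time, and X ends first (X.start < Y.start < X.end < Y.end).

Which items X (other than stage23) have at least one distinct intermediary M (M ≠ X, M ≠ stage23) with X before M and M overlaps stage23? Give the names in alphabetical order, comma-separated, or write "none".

stage25

Target stage23 = [98, 109].
Intermediaries M with M overlaps stage23: stage22.
Via stage22 — items with X before stage22: stage25.
Union: stage25.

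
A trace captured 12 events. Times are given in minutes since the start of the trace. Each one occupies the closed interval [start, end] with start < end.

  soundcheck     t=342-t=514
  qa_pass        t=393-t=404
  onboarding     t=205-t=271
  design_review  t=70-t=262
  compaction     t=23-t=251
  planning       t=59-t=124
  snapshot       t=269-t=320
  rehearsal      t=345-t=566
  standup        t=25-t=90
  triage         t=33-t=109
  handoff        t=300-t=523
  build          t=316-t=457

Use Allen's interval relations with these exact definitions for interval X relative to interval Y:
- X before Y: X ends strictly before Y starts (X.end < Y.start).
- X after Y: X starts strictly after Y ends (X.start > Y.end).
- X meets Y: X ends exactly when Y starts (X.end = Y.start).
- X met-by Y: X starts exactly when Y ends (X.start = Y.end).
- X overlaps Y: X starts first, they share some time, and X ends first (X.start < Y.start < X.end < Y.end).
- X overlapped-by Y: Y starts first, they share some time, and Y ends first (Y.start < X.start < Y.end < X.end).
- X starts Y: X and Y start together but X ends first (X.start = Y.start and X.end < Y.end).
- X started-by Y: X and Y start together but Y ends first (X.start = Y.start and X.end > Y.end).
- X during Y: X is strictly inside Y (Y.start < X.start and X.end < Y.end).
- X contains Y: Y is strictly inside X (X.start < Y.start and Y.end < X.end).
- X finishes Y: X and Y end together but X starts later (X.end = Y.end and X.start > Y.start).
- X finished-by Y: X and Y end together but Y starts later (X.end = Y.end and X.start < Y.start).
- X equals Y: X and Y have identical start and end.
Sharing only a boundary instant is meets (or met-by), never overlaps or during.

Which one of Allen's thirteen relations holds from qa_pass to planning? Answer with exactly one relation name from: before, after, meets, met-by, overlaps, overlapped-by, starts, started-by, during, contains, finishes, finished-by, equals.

qa_pass = [t=393, t=404]; planning = [t=59, t=124].
Compare endpoints: qa_pass.start > planning.start, qa_pass.start > planning.end, qa_pass.end > planning.start, qa_pass.end > planning.end.
That pattern is 'after'.

after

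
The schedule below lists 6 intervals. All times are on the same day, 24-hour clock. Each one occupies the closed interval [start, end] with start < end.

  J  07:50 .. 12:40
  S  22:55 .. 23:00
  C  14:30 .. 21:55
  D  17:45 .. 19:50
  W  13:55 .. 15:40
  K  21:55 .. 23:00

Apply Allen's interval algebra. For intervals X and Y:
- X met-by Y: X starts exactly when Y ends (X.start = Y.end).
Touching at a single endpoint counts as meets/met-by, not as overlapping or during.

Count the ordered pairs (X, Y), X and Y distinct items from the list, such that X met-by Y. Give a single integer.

1

Checking all 30 ordered pairs for relation 'met-by'; matching pairs in alphabetical order:
(K, C): K met-by C ✓
Count: 1.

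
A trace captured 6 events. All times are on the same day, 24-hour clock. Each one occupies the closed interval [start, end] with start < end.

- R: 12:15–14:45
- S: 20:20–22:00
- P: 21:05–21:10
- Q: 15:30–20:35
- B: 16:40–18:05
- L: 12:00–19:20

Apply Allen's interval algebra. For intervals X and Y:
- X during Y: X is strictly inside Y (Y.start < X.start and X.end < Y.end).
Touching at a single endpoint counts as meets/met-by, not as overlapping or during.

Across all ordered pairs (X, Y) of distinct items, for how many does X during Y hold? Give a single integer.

Checking all 30 ordered pairs for relation 'during'; matching pairs in alphabetical order:
(B, L): B during L ✓
(B, Q): B during Q ✓
(P, S): P during S ✓
(R, L): R during L ✓
Count: 4.

4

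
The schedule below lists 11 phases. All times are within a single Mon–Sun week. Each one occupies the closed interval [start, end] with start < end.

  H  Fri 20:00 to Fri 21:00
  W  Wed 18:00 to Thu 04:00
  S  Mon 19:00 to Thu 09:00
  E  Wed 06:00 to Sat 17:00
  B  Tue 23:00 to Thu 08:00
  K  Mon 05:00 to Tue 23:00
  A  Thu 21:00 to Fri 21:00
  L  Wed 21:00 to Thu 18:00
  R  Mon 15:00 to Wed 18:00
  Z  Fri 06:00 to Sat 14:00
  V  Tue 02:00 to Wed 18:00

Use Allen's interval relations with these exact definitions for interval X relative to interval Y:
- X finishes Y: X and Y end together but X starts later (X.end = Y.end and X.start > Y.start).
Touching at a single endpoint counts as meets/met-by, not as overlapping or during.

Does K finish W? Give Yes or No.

No

K = [Mon 05:00, Tue 23:00], W = [Wed 18:00, Thu 04:00].
Actual relation of K to W: before.
Asked whether 'finishes' holds → No.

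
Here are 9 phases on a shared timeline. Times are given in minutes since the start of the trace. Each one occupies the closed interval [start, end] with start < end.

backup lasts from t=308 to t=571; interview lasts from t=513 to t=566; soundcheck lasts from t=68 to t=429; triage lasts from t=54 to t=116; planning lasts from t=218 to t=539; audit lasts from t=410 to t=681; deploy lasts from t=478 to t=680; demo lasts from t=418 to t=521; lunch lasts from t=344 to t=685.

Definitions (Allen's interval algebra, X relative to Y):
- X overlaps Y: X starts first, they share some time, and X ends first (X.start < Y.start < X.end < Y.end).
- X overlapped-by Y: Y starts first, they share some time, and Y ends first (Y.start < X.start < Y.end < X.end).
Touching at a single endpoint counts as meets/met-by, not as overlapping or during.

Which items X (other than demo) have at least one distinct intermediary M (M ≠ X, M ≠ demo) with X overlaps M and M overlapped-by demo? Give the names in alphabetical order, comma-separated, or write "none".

Target demo = [t=418, t=521].
Intermediaries M with M overlapped-by demo: deploy, interview.
Via deploy — items with X overlaps deploy: backup, planning.
Via interview — items with X overlaps interview: planning.
Union: backup, planning.

backup, planning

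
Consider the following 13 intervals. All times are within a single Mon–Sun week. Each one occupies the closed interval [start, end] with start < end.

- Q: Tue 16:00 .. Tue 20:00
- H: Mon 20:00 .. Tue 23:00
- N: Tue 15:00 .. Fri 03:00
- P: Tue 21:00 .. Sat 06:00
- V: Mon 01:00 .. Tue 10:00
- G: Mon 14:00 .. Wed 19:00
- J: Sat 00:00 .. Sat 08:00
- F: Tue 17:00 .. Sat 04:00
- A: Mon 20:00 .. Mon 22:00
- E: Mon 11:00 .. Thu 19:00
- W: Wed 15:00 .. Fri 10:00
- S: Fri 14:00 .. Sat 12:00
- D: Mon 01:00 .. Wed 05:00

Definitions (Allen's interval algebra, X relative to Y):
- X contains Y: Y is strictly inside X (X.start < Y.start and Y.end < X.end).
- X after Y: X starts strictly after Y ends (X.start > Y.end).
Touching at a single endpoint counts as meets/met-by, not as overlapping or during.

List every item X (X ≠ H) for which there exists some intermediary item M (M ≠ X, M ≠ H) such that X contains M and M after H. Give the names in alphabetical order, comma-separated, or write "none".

Target H = [Mon 20:00, Tue 23:00].
Intermediaries M with M after H: J, S, W.
Via J — items with X contains J: S.
Via S — items with X contains S: none.
Via W — items with X contains W: F, P.
Union: F, P, S.

F, P, S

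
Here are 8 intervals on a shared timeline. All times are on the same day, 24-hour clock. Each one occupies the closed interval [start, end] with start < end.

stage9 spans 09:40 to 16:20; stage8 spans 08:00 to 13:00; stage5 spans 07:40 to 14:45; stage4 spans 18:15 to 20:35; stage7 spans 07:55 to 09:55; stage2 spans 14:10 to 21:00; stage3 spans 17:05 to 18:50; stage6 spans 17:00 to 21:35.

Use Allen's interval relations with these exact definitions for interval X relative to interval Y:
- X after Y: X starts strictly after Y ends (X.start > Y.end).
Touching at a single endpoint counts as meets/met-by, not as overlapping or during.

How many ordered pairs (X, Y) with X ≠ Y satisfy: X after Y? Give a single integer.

14

Checking all 56 ordered pairs for relation 'after'; matching pairs in alphabetical order:
(stage2, stage7): stage2 after stage7 ✓
(stage2, stage8): stage2 after stage8 ✓
(stage3, stage5): stage3 after stage5 ✓
(stage3, stage7): stage3 after stage7 ✓
(stage3, stage8): stage3 after stage8 ✓
(stage3, stage9): stage3 after stage9 ✓
(stage4, stage5): stage4 after stage5 ✓
(stage4, stage7): stage4 after stage7 ✓
(stage4, stage8): stage4 after stage8 ✓
(stage4, stage9): stage4 after stage9 ✓
(stage6, stage5): stage6 after stage5 ✓
(stage6, stage7): stage6 after stage7 ✓
(stage6, stage8): stage6 after stage8 ✓
(stage6, stage9): stage6 after stage9 ✓
Count: 14.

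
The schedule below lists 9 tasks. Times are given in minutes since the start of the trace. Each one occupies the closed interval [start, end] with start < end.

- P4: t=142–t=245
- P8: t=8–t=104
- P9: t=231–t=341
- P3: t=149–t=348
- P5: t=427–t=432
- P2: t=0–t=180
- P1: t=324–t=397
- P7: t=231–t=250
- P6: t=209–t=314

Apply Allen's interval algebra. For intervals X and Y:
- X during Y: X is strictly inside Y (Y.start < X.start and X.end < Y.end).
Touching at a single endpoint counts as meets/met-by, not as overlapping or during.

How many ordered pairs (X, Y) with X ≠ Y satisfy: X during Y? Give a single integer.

5

Checking all 72 ordered pairs for relation 'during'; matching pairs in alphabetical order:
(P6, P3): P6 during P3 ✓
(P7, P3): P7 during P3 ✓
(P7, P6): P7 during P6 ✓
(P8, P2): P8 during P2 ✓
(P9, P3): P9 during P3 ✓
Count: 5.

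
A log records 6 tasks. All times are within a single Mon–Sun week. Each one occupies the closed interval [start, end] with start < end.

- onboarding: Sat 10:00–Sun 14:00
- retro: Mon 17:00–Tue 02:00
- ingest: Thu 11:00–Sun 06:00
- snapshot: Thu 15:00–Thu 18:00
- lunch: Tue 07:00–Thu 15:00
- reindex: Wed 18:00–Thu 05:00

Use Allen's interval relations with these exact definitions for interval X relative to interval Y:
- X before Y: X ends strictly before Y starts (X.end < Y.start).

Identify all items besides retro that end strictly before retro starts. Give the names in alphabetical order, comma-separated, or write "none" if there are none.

Target retro = [Mon 17:00, Tue 02:00].
ingest [Thu 11:00, Sun 06:00] → after → no.
lunch [Tue 07:00, Thu 15:00] → after → no.
onboarding [Sat 10:00, Sun 14:00] → after → no.
reindex [Wed 18:00, Thu 05:00] → after → no.
snapshot [Thu 15:00, Thu 18:00] → after → no.
Result: none.

none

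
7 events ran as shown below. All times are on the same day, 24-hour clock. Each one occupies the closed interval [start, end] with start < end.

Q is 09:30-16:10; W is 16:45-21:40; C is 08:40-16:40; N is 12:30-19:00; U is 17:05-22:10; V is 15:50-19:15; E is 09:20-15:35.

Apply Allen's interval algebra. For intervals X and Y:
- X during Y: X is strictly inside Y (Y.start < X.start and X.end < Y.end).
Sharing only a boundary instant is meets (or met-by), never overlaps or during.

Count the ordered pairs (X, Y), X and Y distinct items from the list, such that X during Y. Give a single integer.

Checking all 42 ordered pairs for relation 'during'; matching pairs in alphabetical order:
(E, C): E during C ✓
(Q, C): Q during C ✓
Count: 2.

2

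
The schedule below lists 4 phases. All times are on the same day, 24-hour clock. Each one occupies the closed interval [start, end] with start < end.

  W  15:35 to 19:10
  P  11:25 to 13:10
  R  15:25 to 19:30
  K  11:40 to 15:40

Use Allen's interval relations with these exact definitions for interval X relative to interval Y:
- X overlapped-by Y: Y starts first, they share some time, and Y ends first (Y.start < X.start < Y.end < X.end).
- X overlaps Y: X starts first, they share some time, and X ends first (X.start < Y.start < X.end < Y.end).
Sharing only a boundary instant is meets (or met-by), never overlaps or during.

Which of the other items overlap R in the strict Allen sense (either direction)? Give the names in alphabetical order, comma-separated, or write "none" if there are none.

Target R = [15:25, 19:30].
K [11:40, 15:40] → overlaps → yes.
P [11:25, 13:10] → before → no.
W [15:35, 19:10] → during → no.
Result: K.

K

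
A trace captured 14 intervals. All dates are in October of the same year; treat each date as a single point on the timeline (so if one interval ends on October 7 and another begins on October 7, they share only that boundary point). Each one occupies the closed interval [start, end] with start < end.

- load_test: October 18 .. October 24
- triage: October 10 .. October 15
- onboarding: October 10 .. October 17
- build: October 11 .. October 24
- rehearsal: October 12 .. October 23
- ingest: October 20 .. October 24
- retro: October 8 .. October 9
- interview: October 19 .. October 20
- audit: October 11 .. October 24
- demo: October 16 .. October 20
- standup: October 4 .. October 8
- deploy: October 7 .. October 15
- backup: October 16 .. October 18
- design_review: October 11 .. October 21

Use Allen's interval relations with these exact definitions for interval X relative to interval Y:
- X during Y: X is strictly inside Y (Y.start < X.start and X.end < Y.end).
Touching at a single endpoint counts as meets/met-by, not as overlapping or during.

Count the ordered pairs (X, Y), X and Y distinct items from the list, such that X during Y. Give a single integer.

Checking all 182 ordered pairs for relation 'during'; matching pairs in alphabetical order:
(backup, audit): backup during audit ✓
(backup, build): backup during build ✓
(backup, design_review): backup during design_review ✓
(backup, rehearsal): backup during rehearsal ✓
(demo, audit): demo during audit ✓
(demo, build): demo during build ✓
(demo, design_review): demo during design_review ✓
(demo, rehearsal): demo during rehearsal ✓
(interview, audit): interview during audit ✓
(interview, build): interview during build ✓
(interview, design_review): interview during design_review ✓
(interview, load_test): interview during load_test ✓
(interview, rehearsal): interview during rehearsal ✓
(rehearsal, audit): rehearsal during audit ✓
(rehearsal, build): rehearsal during build ✓
(retro, deploy): retro during deploy ✓
Count: 16.

16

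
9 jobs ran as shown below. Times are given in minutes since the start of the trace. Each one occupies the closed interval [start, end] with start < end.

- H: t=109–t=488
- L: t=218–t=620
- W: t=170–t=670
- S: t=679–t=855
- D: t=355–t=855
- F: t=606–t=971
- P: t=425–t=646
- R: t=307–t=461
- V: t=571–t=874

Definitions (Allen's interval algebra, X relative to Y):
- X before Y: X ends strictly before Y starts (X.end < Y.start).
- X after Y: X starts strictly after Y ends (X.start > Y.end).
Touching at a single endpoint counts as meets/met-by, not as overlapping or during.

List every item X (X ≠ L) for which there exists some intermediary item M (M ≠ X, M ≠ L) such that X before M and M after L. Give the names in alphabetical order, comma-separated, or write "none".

H, P, R, W

Target L = [t=218, t=620].
Intermediaries M with M after L: S.
Via S — items with X before S: H, P, R, W.
Union: H, P, R, W.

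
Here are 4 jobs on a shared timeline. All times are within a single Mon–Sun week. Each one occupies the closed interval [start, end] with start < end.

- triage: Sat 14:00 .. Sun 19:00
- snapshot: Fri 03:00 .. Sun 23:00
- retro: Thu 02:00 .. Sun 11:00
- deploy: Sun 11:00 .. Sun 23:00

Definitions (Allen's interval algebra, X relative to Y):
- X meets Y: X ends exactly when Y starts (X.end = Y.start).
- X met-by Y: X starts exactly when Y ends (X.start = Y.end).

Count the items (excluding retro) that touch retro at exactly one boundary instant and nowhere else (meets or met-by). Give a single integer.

1

Target retro = [Thu 02:00, Sun 11:00].
deploy [Sun 11:00, Sun 23:00] → met-by → counts.
snapshot [Fri 03:00, Sun 23:00] → overlapped-by → no.
triage [Sat 14:00, Sun 19:00] → overlapped-by → no.
Total: 1.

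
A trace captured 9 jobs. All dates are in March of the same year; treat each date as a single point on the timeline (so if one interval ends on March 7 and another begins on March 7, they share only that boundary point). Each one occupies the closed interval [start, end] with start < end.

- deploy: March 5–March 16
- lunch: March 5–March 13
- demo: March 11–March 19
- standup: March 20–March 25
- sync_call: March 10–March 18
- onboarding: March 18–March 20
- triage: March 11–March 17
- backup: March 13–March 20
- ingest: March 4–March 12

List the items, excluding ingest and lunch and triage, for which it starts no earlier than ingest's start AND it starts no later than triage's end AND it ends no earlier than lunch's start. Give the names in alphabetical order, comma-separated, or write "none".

Conditions: its start is no earlier than ingest's start (X.start >= March 4) AND its start is no later than triage's end (X.start <= March 17) AND its end is no earlier than lunch's start (X.end >= March 5).
backup: start March 13 >= March 4? ✓; start March 13 <= March 17? ✓; end March 20 >= March 5? ✓ → yes.
demo: start March 11 >= March 4? ✓; start March 11 <= March 17? ✓; end March 19 >= March 5? ✓ → yes.
deploy: start March 5 >= March 4? ✓; start March 5 <= March 17? ✓; end March 16 >= March 5? ✓ → yes.
onboarding: start March 18 >= March 4? ✓; start March 18 <= March 17? ✗; end March 20 >= March 5? ✓ → no.
standup: start March 20 >= March 4? ✓; start March 20 <= March 17? ✗; end March 25 >= March 5? ✓ → no.
sync_call: start March 10 >= March 4? ✓; start March 10 <= March 17? ✓; end March 18 >= March 5? ✓ → yes.
Result: backup, demo, deploy, sync_call.

backup, demo, deploy, sync_call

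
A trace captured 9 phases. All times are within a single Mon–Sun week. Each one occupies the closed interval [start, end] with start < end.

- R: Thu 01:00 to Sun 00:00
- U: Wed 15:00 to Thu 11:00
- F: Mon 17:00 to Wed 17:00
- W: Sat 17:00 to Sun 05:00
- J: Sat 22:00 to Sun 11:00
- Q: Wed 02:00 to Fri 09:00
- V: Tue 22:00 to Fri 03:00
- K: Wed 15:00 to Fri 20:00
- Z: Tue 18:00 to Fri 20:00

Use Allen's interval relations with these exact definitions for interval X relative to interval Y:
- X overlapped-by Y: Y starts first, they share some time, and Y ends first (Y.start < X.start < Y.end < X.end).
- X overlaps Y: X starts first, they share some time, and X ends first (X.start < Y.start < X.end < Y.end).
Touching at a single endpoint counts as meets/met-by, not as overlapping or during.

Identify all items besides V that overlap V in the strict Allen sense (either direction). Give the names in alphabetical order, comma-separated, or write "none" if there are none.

Target V = [Tue 22:00, Fri 03:00].
F [Mon 17:00, Wed 17:00] → overlaps → yes.
J [Sat 22:00, Sun 11:00] → after → no.
K [Wed 15:00, Fri 20:00] → overlapped-by → yes.
Q [Wed 02:00, Fri 09:00] → overlapped-by → yes.
R [Thu 01:00, Sun 00:00] → overlapped-by → yes.
U [Wed 15:00, Thu 11:00] → during → no.
W [Sat 17:00, Sun 05:00] → after → no.
Z [Tue 18:00, Fri 20:00] → contains → no.
Result: F, K, Q, R.

F, K, Q, R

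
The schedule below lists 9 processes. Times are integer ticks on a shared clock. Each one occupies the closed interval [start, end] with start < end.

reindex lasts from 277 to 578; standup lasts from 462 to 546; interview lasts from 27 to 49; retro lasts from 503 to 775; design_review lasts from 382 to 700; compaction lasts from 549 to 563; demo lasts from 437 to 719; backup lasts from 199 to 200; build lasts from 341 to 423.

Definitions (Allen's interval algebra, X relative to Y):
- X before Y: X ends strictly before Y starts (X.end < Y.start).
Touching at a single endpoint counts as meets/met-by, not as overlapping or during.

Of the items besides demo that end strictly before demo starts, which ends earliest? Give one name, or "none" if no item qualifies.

interview

Target demo = [437, 719].
backup [199, 200] → before → candidate.
build [341, 423] → before → candidate.
compaction [549, 563] → during → excluded.
design_review [382, 700] → overlaps → excluded.
interview [27, 49] → before → candidate.
reindex [277, 578] → overlaps → excluded.
retro [503, 775] → overlapped-by → excluded.
standup [462, 546] → during → excluded.
Among candidates, earliest end is 49 → interview.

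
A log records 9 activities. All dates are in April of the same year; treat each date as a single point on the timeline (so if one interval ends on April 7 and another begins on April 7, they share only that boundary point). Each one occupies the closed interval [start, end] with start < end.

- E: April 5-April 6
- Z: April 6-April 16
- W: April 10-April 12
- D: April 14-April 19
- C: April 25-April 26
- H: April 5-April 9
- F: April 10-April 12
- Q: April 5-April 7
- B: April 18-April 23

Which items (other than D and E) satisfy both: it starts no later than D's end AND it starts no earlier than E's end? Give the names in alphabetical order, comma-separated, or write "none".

Conditions: its start is no later than D's end (X.start <= April 19) AND its start is no earlier than E's end (X.start >= April 6).
B: start April 18 <= April 19? ✓; start April 18 >= April 6? ✓ → yes.
C: start April 25 <= April 19? ✗; start April 25 >= April 6? ✓ → no.
F: start April 10 <= April 19? ✓; start April 10 >= April 6? ✓ → yes.
H: start April 5 <= April 19? ✓; start April 5 >= April 6? ✗ → no.
Q: start April 5 <= April 19? ✓; start April 5 >= April 6? ✗ → no.
W: start April 10 <= April 19? ✓; start April 10 >= April 6? ✓ → yes.
Z: start April 6 <= April 19? ✓; start April 6 >= April 6? ✓ → yes.
Result: B, F, W, Z.

B, F, W, Z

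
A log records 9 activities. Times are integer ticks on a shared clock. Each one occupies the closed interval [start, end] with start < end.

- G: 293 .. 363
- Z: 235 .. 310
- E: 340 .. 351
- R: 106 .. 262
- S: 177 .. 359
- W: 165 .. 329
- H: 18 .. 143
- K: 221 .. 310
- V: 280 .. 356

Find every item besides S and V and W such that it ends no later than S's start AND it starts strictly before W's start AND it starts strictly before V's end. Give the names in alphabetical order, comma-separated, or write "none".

H

Conditions: its end is no later than S's start (X.end <= 177) AND its start is strictly before W's start (X.start < 165) AND its start is strictly before V's end (X.start < 356).
E: end 351 <= 177? ✗; start 340 < 165? ✗; start 340 < 356? ✓ → no.
G: end 363 <= 177? ✗; start 293 < 165? ✗; start 293 < 356? ✓ → no.
H: end 143 <= 177? ✓; start 18 < 165? ✓; start 18 < 356? ✓ → yes.
K: end 310 <= 177? ✗; start 221 < 165? ✗; start 221 < 356? ✓ → no.
R: end 262 <= 177? ✗; start 106 < 165? ✓; start 106 < 356? ✓ → no.
Z: end 310 <= 177? ✗; start 235 < 165? ✗; start 235 < 356? ✓ → no.
Result: H.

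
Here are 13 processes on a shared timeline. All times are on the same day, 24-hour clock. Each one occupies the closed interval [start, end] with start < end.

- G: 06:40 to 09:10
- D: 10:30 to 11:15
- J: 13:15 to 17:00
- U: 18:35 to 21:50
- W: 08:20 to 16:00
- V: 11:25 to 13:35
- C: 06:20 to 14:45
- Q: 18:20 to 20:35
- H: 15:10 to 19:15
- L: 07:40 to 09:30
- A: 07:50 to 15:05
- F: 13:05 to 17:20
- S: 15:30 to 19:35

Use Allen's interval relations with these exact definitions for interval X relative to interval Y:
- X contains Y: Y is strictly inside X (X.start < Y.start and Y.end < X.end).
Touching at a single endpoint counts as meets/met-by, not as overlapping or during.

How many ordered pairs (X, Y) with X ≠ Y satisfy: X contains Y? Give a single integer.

9

Checking all 156 ordered pairs for relation 'contains'; matching pairs in alphabetical order:
(A, D): A contains D ✓
(A, V): A contains V ✓
(C, D): C contains D ✓
(C, G): C contains G ✓
(C, L): C contains L ✓
(C, V): C contains V ✓
(F, J): F contains J ✓
(W, D): W contains D ✓
(W, V): W contains V ✓
Count: 9.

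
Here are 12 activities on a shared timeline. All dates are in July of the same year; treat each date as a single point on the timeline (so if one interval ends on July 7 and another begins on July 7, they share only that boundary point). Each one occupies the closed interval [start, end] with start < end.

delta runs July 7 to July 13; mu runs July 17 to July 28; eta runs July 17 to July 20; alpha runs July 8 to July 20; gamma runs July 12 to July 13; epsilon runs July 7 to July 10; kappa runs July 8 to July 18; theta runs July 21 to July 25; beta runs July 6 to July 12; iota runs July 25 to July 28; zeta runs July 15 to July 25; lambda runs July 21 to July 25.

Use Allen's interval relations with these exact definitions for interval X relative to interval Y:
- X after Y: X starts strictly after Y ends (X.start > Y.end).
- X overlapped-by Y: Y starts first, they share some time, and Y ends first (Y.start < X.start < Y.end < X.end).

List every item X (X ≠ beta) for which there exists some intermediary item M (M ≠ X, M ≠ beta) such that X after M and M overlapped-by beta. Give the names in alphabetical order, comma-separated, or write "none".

eta, iota, lambda, mu, theta, zeta

Target beta = [July 6, July 12].
Intermediaries M with M overlapped-by beta: alpha, delta, kappa.
Via alpha — items with X after alpha: iota, lambda, theta.
Via delta — items with X after delta: eta, iota, lambda, mu, theta, zeta.
Via kappa — items with X after kappa: iota, lambda, theta.
Union: eta, iota, lambda, mu, theta, zeta.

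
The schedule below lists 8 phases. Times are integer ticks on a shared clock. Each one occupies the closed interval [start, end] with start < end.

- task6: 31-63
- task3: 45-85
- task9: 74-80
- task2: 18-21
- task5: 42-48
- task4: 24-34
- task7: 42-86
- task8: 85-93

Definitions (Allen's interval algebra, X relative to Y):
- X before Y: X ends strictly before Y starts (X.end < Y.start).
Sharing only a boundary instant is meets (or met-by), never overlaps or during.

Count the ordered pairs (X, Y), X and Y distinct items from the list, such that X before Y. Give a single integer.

17

Checking all 56 ordered pairs for relation 'before'; matching pairs in alphabetical order:
(task2, task3): task2 before task3 ✓
(task2, task4): task2 before task4 ✓
(task2, task5): task2 before task5 ✓
(task2, task6): task2 before task6 ✓
(task2, task7): task2 before task7 ✓
(task2, task8): task2 before task8 ✓
(task2, task9): task2 before task9 ✓
(task4, task3): task4 before task3 ✓
(task4, task5): task4 before task5 ✓
(task4, task7): task4 before task7 ✓
(task4, task8): task4 before task8 ✓
(task4, task9): task4 before task9 ✓
(task5, task8): task5 before task8 ✓
(task5, task9): task5 before task9 ✓
(task6, task8): task6 before task8 ✓
(task6, task9): task6 before task9 ✓
(task9, task8): task9 before task8 ✓
Count: 17.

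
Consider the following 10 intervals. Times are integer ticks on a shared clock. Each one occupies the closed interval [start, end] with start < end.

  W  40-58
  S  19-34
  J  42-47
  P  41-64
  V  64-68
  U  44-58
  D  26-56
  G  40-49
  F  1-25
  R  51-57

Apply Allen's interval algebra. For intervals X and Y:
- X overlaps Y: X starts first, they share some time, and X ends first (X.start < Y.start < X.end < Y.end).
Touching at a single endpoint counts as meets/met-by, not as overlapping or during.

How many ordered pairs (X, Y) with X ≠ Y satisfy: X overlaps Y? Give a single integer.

Checking all 90 ordered pairs for relation 'overlaps'; matching pairs in alphabetical order:
(D, P): D overlaps P ✓
(D, R): D overlaps R ✓
(D, U): D overlaps U ✓
(D, W): D overlaps W ✓
(F, S): F overlaps S ✓
(G, P): G overlaps P ✓
(G, U): G overlaps U ✓
(J, U): J overlaps U ✓
(S, D): S overlaps D ✓
(W, P): W overlaps P ✓
Count: 10.

10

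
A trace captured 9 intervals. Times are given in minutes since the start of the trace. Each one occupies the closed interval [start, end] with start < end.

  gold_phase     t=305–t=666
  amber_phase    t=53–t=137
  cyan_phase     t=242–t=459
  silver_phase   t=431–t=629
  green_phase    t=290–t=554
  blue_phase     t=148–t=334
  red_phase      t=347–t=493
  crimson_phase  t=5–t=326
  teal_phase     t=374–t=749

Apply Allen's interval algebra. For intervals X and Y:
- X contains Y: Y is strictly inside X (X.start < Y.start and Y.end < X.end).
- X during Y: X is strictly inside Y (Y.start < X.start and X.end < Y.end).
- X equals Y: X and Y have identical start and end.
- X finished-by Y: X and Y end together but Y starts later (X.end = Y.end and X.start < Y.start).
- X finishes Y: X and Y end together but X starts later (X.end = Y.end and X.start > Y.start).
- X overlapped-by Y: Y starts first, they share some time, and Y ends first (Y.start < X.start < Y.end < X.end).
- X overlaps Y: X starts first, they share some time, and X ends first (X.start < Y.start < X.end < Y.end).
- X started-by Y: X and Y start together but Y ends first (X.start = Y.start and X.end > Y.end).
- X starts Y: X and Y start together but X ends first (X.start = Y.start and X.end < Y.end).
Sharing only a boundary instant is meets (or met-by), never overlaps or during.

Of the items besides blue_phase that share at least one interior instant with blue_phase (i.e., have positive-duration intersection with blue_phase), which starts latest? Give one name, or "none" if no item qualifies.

Target blue_phase = [t=148, t=334].
amber_phase [t=53, t=137] → before → excluded.
crimson_phase [t=5, t=326] → overlaps → candidate.
cyan_phase [t=242, t=459] → overlapped-by → candidate.
gold_phase [t=305, t=666] → overlapped-by → candidate.
green_phase [t=290, t=554] → overlapped-by → candidate.
red_phase [t=347, t=493] → after → excluded.
silver_phase [t=431, t=629] → after → excluded.
teal_phase [t=374, t=749] → after → excluded.
Among candidates, latest start is t=305 → gold_phase.

gold_phase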